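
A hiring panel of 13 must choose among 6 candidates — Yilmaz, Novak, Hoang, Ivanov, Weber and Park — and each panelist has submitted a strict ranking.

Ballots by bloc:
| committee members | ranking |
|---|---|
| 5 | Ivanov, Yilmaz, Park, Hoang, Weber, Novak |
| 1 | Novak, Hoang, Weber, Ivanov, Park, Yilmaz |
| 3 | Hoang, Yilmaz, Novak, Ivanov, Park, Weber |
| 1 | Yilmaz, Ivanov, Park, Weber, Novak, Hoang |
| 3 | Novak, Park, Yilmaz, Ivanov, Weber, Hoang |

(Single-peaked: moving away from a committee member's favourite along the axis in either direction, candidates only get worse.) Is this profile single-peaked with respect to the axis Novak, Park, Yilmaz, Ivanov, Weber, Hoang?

Axis positions: Novak=1, Park=2, Yilmaz=3, Ivanov=4, Weber=5, Hoang=6.
Bloc 1: ranking walks positions 4-3-2-6-5-1; Hoang is ranked above Weber even though Weber lies between Hoang and the peak Ivanov on the axis — preferences dip and rise again. Not single-peaked.
Bloc 2: ranking walks positions 1-6-5-4-2-3; Hoang is ranked above Park even though Park lies between Hoang and the peak Novak on the axis — preferences dip and rise again. Not single-peaked.
Bloc 3: ranking walks positions 6-3-1-4-2-5; Yilmaz is ranked above Weber even though Weber lies between Yilmaz and the peak Hoang on the axis — preferences dip and rise again. Not single-peaked.
Bloc 4 (peak Yilmaz at position 3): ranking walks positions 3-4-2-5-1-6, expanding outward from the peak — single-peaked.
Bloc 5 (peak Novak at position 1): ranking walks positions 1-2-3-4-5-6, expanding outward from the peak — single-peaked.
Bloc 1 violates single-peakedness, so the profile is not single-peaked on this axis.

no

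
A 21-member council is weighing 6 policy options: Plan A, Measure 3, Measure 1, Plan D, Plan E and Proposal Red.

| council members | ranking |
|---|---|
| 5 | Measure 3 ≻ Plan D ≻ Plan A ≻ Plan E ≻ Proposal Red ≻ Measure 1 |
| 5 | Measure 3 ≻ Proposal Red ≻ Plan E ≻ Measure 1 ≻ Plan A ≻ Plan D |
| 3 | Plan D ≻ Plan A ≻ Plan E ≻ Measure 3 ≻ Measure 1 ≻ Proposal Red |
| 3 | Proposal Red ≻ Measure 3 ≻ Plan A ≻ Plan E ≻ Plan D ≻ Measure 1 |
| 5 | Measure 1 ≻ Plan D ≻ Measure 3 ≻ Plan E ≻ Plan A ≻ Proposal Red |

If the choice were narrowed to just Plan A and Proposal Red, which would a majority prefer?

Ballots ranking Plan A above Proposal Red: 5 + 3 + 5 = 13.
Ballots ranking Proposal Red above Plan A: 21 − 13 = 8.
Plan A wins the head-to-head 13–8.

Plan A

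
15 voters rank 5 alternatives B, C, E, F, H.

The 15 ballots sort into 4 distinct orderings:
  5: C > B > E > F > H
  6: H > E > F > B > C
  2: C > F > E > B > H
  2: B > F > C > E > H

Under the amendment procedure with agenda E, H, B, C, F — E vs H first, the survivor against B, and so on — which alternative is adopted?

Round 1: E vs H — 9–6, E advances.
Round 2: E vs B — 8–7, E advances.
Round 3: E vs C — 6–9, C advances.
Round 4: C vs F — 7–8, F advances.
The agenda winner is F.

F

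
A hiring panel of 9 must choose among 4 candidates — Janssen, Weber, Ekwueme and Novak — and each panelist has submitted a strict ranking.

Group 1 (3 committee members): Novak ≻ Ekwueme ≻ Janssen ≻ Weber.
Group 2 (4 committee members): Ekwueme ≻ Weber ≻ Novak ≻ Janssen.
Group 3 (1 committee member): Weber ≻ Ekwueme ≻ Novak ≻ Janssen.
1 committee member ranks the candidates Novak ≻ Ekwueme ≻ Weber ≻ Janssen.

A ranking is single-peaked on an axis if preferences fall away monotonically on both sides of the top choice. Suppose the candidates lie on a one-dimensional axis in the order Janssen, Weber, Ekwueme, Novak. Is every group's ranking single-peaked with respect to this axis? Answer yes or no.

Axis positions: Janssen=1, Weber=2, Ekwueme=3, Novak=4.
Group 1: ranking walks positions 4-3-1-2; Janssen is ranked above Weber even though Weber lies between Janssen and the peak Novak on the axis — preferences dip and rise again. Not single-peaked.
Group 2 (peak Ekwueme at position 3): ranking walks positions 3-2-4-1, expanding outward from the peak — single-peaked.
Group 3 (peak Weber at position 2): ranking walks positions 2-3-4-1, expanding outward from the peak — single-peaked.
Group 4 (peak Novak at position 4): ranking walks positions 4-3-2-1, expanding outward from the peak — single-peaked.
Group 1 violates single-peakedness, so the profile is not single-peaked on this axis.

no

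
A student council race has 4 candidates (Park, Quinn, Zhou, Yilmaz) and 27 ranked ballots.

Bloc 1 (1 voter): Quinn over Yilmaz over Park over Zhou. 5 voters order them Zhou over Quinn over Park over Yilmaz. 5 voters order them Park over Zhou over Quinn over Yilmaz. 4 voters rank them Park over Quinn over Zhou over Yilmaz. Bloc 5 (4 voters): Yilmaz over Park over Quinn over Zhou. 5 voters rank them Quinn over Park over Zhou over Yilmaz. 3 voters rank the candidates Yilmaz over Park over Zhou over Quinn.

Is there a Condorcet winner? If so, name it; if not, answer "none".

Check each pair by majority over 27 ballots:
Park vs Quinn: Park preferred on 5+4+4+3 = 16 ballots; Park wins 16–11.
Park vs Zhou: Park is ranked higher on 1+5+4+4+5+3 = 22 ballots, Zhou on 5. Park wins 22–5.
Park–Yilmaz: Park 19–8.
Quinn vs Zhou: 14 to 13, Quinn.
Quinn–Yilmaz: Quinn 20–7.
Zhou vs Yilmaz: Zhou preferred on 5+5+4+5 = 19 ballots; Zhou wins 19–8.
Only Park has no losses; Park is the Condorcet winner.

Park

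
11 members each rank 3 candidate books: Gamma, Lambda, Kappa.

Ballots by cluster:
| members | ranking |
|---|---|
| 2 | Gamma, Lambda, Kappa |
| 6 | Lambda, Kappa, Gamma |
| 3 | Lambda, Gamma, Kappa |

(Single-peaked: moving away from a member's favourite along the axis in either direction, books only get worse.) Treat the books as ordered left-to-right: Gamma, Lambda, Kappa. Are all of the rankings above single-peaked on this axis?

yes

Axis positions: Gamma=1, Lambda=2, Kappa=3.
Cluster 1 (peak Gamma at position 1): ranking walks positions 1-2-3, expanding outward from the peak — single-peaked.
Cluster 2 (peak Lambda at position 2): ranking walks positions 2-3-1, expanding outward from the peak — single-peaked.
Cluster 3 (peak Lambda at position 2): ranking walks positions 2-1-3, expanding outward from the peak — single-peaked.
Every ranking is single-peaked on this axis.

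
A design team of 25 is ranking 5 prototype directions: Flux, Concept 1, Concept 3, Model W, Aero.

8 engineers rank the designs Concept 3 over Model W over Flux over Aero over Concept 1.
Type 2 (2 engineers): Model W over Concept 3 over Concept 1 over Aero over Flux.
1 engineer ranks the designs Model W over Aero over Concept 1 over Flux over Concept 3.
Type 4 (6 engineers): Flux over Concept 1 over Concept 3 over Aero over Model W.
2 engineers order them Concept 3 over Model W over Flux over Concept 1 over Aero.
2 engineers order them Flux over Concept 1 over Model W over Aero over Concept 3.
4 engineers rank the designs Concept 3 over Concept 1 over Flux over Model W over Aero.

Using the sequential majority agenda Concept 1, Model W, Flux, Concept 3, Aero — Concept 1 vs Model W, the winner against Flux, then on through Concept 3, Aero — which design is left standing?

Concept 3

Round 1: Concept 1 vs Model W — 12–13, Model W advances.
Round 2: Model W vs Flux — 13–12, Model W advances.
Round 3: Model W vs Concept 3 — 5–20, Concept 3 advances.
Round 4: Concept 3 vs Aero — 22–3, Concept 3 advances.
Concept 3 survives the agenda.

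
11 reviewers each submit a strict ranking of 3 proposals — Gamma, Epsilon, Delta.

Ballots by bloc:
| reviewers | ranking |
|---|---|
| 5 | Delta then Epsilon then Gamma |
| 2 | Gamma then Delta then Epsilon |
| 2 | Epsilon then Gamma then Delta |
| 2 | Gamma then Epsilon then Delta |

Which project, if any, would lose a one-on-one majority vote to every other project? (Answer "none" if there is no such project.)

none

Pairwise majorities:
Gamma vs Epsilon: Epsilon wins 7–4.
Gamma vs Delta: Gamma, 6–5.
Epsilon vs Delta: 4 to 7, Delta.
Every project wins at least one matchup (Gamma beats Delta; Epsilon beats Gamma; Delta beats Epsilon), so there is no Condorcet loser.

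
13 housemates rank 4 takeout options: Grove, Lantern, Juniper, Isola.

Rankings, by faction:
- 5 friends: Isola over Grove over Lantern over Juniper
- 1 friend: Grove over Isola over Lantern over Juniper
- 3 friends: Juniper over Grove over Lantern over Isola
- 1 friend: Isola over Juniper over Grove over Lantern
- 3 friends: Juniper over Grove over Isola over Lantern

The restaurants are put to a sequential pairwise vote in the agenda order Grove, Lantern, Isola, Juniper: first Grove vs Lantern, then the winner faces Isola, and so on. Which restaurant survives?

Juniper

Round 1: Grove vs Lantern — 13–0, Grove advances.
Round 2: Grove vs Isola — 7–6, Grove advances.
Round 3: Grove vs Juniper — 6–7, Juniper advances.
The agenda winner is Juniper.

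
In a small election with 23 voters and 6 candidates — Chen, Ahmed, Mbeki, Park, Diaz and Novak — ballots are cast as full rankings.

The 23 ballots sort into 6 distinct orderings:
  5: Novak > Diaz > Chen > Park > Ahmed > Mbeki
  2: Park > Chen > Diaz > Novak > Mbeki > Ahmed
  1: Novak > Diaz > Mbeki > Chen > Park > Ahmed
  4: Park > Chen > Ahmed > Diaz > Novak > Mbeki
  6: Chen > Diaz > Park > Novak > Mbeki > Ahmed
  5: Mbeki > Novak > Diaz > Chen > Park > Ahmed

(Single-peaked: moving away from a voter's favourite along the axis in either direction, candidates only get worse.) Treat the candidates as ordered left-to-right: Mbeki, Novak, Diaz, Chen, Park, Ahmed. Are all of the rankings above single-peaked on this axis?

yes

Axis positions: Mbeki=1, Novak=2, Diaz=3, Chen=4, Park=5, Ahmed=6.
Cluster 1 (peak Novak at position 2): ranking walks positions 2-3-4-5-6-1, expanding outward from the peak — single-peaked.
Cluster 2 (peak Park at position 5): ranking walks positions 5-4-3-2-1-6, expanding outward from the peak — single-peaked.
Cluster 3 (peak Novak at position 2): ranking walks positions 2-3-1-4-5-6, expanding outward from the peak — single-peaked.
Cluster 4 (peak Park at position 5): ranking walks positions 5-4-6-3-2-1, expanding outward from the peak — single-peaked.
Cluster 5 (peak Chen at position 4): ranking walks positions 4-3-5-2-1-6, expanding outward from the peak — single-peaked.
Cluster 6 (peak Mbeki at position 1): ranking walks positions 1-2-3-4-5-6, expanding outward from the peak — single-peaked.
Every ranking is single-peaked on this axis.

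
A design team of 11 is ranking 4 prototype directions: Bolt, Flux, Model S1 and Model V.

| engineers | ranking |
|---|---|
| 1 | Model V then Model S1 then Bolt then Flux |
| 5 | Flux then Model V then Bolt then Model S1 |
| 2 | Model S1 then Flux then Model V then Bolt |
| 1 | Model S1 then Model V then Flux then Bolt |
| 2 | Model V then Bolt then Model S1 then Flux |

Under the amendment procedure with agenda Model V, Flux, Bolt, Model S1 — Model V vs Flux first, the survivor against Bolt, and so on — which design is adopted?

Model S1

Round 1: Model V vs Flux — 4–7, Flux advances.
Round 2: Flux vs Bolt — 8–3, Flux advances.
Round 3: Flux vs Model S1 — 5–6, Model S1 advances.
Model S1 survives the agenda.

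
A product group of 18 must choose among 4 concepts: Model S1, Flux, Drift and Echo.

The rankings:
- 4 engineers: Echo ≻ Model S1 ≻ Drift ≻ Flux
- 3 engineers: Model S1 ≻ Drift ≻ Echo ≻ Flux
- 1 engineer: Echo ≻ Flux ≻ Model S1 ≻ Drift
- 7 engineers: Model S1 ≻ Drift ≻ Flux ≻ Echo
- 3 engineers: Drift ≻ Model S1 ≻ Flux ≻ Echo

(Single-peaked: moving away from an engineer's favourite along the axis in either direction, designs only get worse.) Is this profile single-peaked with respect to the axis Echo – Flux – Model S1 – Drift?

Axis positions: Echo=1, Flux=2, Model S1=3, Drift=4.
Cluster 1: ranking walks positions 1-3-4-2; Model S1 is ranked above Flux even though Flux lies between Model S1 and the peak Echo on the axis — preferences dip and rise again. Not single-peaked.
Cluster 2: ranking walks positions 3-4-1-2; Echo is ranked above Flux even though Flux lies between Echo and the peak Model S1 on the axis — preferences dip and rise again. Not single-peaked.
Cluster 3 (peak Echo at position 1): ranking walks positions 1-2-3-4, expanding outward from the peak — single-peaked.
Cluster 4 (peak Model S1 at position 3): ranking walks positions 3-4-2-1, expanding outward from the peak — single-peaked.
Cluster 5 (peak Drift at position 4): ranking walks positions 4-3-2-1, expanding outward from the peak — single-peaked.
Cluster 1 violates single-peakedness, so the profile is not single-peaked on this axis.

no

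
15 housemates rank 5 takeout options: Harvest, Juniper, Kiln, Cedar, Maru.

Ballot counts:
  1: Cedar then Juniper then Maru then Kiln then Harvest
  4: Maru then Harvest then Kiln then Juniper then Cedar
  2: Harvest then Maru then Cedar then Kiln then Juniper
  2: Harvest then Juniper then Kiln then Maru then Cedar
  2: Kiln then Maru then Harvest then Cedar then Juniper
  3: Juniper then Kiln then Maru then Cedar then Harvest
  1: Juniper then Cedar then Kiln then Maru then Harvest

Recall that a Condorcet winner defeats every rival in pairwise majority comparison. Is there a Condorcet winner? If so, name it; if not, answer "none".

none

Pairwise majorities:
Harvest vs Juniper: Harvest, 10–5.
Harvest vs Kiln: Harvest wins 8–7.
Harvest–Cedar: Harvest 10–5.
Harvest–Maru: Maru 11–4.
Juniper vs Kiln: Juniper is ranked higher on 1+2+3+1 = 7 ballots, Kiln on 8. Kiln wins 8–7.
Juniper vs Cedar: Juniper wins 10–5.
Juniper–Maru: Maru 8–7.
Kiln vs Cedar: 4+2+2+3 = 11 for Kiln, 4 for Cedar — Kiln by 11–4.
Kiln vs Maru: Kiln preferred on 2+2+3+1 = 8 ballots; Kiln wins 8–7.
Cedar vs Maru: Cedar is ranked higher on 1+1 = 2 ballots, Maru on 13. Maru wins 13–2.
No restaurant is unbeaten: Harvest loses to Maru; Juniper loses to Harvest; Kiln loses to Harvest; Cedar loses to Harvest; Maru loses to Kiln. In particular Harvest → Kiln → Maru → Harvest is a majority cycle — no Condorcet winner exists.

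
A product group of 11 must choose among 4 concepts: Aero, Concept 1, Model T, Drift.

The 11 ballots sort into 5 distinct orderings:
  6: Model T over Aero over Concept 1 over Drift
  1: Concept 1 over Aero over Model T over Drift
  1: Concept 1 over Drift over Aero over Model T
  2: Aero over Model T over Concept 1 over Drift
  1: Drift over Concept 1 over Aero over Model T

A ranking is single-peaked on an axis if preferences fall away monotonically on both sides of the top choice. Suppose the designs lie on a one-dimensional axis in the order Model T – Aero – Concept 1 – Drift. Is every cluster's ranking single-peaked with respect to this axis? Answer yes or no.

yes

Axis positions: Model T=1, Aero=2, Concept 1=3, Drift=4.
Cluster 1 (peak Model T at position 1): ranking walks positions 1-2-3-4, expanding outward from the peak — single-peaked.
Cluster 2 (peak Concept 1 at position 3): ranking walks positions 3-2-1-4, expanding outward from the peak — single-peaked.
Cluster 3 (peak Concept 1 at position 3): ranking walks positions 3-4-2-1, expanding outward from the peak — single-peaked.
Cluster 4 (peak Aero at position 2): ranking walks positions 2-1-3-4, expanding outward from the peak — single-peaked.
Cluster 5 (peak Drift at position 4): ranking walks positions 4-3-2-1, expanding outward from the peak — single-peaked.
Every ranking is single-peaked on this axis.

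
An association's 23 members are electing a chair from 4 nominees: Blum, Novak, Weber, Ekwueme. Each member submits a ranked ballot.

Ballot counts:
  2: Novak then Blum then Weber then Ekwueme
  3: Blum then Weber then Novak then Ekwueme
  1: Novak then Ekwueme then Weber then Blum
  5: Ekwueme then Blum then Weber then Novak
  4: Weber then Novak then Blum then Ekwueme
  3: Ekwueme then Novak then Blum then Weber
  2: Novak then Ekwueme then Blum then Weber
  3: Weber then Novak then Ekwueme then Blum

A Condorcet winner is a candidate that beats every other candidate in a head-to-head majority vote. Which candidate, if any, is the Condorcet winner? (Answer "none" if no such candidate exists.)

none

Check each pair by majority over 23 ballots:
Blum vs Novak: Blum is ranked higher on 3+5 = 8 ballots, Novak on 15. Novak wins 15–8.
Blum vs Weber: 15 to 8, Blum.
Blum vs Ekwueme: Blum preferred on 2+3+4 = 9 ballots; Ekwueme wins 14–9.
Novak vs Weber: 2+1+3+2 = 8 for Novak, 15 for Weber — Weber by 15–8.
Novak vs Ekwueme: 2+3+1+4+2+3 = 15 for Novak, 8 for Ekwueme — Novak by 15–8.
Weber vs Ekwueme: Weber is ranked higher on 2+3+4+3 = 12 ballots, Ekwueme on 11. Weber wins 12–11.
Every candidate loses at least once (Blum loses to Novak; Novak loses to Weber; Weber loses to Blum; Ekwueme loses to Novak). The majority relation contains the cycle Blum beats Weber beats Novak beats Blum, so there is no Condorcet winner.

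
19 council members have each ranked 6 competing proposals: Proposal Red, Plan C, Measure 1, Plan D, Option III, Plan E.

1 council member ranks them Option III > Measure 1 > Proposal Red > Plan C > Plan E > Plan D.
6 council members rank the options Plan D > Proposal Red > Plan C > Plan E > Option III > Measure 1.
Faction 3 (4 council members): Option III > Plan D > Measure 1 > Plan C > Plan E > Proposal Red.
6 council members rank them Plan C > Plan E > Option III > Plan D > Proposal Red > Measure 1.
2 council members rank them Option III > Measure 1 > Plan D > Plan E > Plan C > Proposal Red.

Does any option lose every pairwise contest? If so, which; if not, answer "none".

Measure 1

Pairwise majorities:
Proposal Red vs Plan C: 1+6 = 7 for Proposal Red, 12 for Plan C — Plan C by 12–7.
Proposal Red–Measure 1: Proposal Red 12–7.
Proposal Red vs Plan D: Plan D, 18–1.
Proposal Red vs Option III: Option III, 13–6.
Proposal Red vs Plan E: Proposal Red is ranked higher on 1+6 = 7 ballots, Plan E on 12. Plan E wins 12–7.
Plan C–Measure 1: Plan C 12–7.
Plan C–Plan D: Plan D 12–7.
Plan C vs Option III: 12 to 7, Plan C.
Plan C vs Plan E: Plan C wins 17–2.
Measure 1 vs Plan D: 3 to 16, Plan D.
Measure 1 vs Option III: 0 for Measure 1, 19 for Option III — Option III by 19–0.
Measure 1 vs Plan E: Plan E wins 12–7.
Plan D–Option III: Option III 13–6.
Plan D vs Plan E: Plan D is ranked higher on 6+4+2 = 12 ballots, Plan E on 7. Plan D wins 12–7.
Option III vs Plan E: Plan E wins 12–7.
Measure 1 is beaten in every head-to-head and is the Condorcet loser.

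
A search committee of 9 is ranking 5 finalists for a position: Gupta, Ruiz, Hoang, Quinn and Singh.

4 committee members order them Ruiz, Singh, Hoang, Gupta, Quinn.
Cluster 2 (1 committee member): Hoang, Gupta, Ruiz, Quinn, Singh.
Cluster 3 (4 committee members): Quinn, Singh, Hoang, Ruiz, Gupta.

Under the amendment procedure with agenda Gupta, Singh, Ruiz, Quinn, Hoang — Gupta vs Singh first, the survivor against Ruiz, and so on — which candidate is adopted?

Hoang

Round 1: Gupta vs Singh — 1–8, Singh advances.
Round 2: Singh vs Ruiz — 4–5, Ruiz advances.
Round 3: Ruiz vs Quinn — 5–4, Ruiz advances.
Round 4: Ruiz vs Hoang — 4–5, Hoang advances.
Hoang survives the agenda.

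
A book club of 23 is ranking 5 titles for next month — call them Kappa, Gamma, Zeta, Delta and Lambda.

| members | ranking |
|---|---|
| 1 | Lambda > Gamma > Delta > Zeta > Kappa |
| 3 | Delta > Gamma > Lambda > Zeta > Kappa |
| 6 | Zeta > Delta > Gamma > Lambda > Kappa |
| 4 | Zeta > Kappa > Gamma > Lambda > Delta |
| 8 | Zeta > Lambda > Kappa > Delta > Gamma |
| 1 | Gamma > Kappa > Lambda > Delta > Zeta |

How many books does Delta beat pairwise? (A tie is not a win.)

1

Delta against each rival (23 members):
Delta vs Kappa: Delta is ranked higher on 1+3+6 = 10 ballots, Kappa on 13. Kappa wins 13–10.
Delta–Gamma: Delta 17–6.
Delta vs Zeta: Zeta wins 18–5.
Delta vs Lambda: Lambda, 14–9.
Delta beats Gamma; loses to Kappa, Zeta, Lambda — 1 pairwise win.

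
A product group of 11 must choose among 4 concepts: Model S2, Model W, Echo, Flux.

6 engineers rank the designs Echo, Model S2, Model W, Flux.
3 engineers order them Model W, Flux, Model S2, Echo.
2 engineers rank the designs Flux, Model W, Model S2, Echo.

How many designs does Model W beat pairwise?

1

Model W against each rival (11 engineers):
Model W vs Model S2: 3+2 = 5 for Model W, 6 for Model S2 — Model S2 by 6–5.
Model W vs Echo: 5 to 6, Echo.
Model W vs Flux: 6+3 = 9 for Model W, 2 for Flux — Model W by 9–2.
Model W beats Flux; loses to Model S2, Echo — 1 pairwise win.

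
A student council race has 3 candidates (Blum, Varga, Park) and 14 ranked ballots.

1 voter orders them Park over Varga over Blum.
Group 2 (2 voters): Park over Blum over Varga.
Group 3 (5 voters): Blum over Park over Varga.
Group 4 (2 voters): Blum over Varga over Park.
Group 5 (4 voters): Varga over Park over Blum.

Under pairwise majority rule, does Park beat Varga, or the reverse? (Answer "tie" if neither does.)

Park

Ballots ranking Park above Varga: 1 + 2 + 5 = 8.
Ballots ranking Varga above Park: 14 − 8 = 6.
Park wins the head-to-head 8–6.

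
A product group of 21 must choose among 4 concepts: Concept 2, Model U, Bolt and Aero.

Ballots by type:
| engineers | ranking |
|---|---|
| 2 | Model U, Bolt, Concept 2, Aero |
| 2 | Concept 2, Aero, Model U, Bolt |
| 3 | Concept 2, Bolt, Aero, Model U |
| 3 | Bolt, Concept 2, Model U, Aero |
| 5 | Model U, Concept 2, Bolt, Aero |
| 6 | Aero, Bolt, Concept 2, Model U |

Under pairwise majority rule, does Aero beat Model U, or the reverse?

Aero

Ballots ranking Aero above Model U: 2 + 3 + 6 = 11.
Ballots ranking Model U above Aero: 21 − 11 = 10.
Aero wins the head-to-head 11–10.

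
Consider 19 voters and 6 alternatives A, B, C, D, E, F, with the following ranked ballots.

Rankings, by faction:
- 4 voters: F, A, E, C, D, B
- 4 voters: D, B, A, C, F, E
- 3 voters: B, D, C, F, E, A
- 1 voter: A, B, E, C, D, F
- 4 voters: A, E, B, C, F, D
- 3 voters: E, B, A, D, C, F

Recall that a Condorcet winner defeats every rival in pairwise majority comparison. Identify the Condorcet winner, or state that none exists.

Pairwise majorities:
A vs B: A is ranked higher on 4+1+4 = 9 ballots, B on 10. B wins 10–9.
A vs C: 16 to 3, A.
A vs D: A, 12–7.
A vs E: A is ranked higher on 4+4+1+4 = 13 ballots, E on 6. A wins 13–6.
A–F: A 12–7.
B vs C: 15 to 4, B.
B–D: B 11–8.
B vs E: E wins 11–8.
B vs F: B is ranked higher on 4+3+1+4+3 = 15 ballots, F on 4. B wins 15–4.
C vs D: 9 to 10, D.
C vs E: 7 to 12, E.
C vs F: 4+3+1+4+3 = 15 for C, 4 for F — C by 15–4.
D vs E: 4+3 = 7 for D, 12 for E — E by 12–7.
D vs F: D is ranked higher on 4+3+1+3 = 11 ballots, F on 8. D wins 11–8.
E vs F: E preferred on 1+4+3 = 8 ballots; F wins 11–8.
Every alternative loses at least once (A loses to B; B loses to E; C loses to A; D loses to A; E loses to A; F loses to A). The majority relation contains the cycle A > E > B > A, so there is no Condorcet winner.

none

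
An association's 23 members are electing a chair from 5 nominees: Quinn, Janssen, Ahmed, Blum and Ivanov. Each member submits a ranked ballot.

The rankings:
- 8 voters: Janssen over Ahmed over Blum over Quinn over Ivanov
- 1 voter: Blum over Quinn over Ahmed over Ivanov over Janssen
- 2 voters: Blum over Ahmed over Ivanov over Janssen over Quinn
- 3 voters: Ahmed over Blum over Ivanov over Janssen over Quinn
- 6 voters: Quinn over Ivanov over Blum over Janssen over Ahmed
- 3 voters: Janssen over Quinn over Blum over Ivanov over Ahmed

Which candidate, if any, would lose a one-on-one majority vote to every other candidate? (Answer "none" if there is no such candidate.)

Head-to-head results (23 voters):
Quinn vs Janssen: 1+6 = 7 for Quinn, 16 for Janssen — Janssen by 16–7.
Quinn vs Ahmed: Ahmed, 13–10.
Quinn–Blum: Blum 14–9.
Quinn vs Ivanov: Quinn, 18–5.
Janssen–Ahmed: Janssen 17–6.
Janssen vs Blum: Janssen is ranked higher on 8+3 = 11 ballots, Blum on 12. Blum wins 12–11.
Janssen vs Ivanov: Ivanov, 12–11.
Ahmed–Blum: Blum 12–11.
Ahmed vs Ivanov: 14 to 9, Ahmed.
Blum vs Ivanov: 8+1+2+3+3 = 17 for Blum, 6 for Ivanov — Blum by 17–6.
No candidate is winless: Quinn beats Ivanov; Janssen beats Quinn; Ahmed beats Quinn; Blum beats Quinn; Ivanov beats Janssen. There is no Condorcet loser.

none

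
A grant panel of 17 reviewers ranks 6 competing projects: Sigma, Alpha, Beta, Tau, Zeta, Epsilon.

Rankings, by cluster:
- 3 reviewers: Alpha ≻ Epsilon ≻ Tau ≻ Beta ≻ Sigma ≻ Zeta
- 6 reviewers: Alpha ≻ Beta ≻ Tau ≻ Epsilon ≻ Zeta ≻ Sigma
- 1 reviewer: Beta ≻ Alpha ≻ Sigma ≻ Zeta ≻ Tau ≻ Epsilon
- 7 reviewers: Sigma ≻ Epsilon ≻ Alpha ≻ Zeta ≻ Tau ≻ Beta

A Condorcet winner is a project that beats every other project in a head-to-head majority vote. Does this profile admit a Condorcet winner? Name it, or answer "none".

Head-to-head results (17 reviewers):
Sigma–Alpha: Alpha 10–7.
Sigma vs Beta: Sigma preferred on 7 ballots; Beta wins 10–7.
Sigma vs Tau: Tau wins 9–8.
Sigma–Zeta: Sigma 11–6.
Sigma vs Epsilon: Epsilon wins 9–8.
Alpha–Beta: Alpha 16–1.
Alpha vs Tau: Alpha, 17–0.
Alpha vs Zeta: Alpha, 17–0.
Alpha vs Epsilon: 3+6+1 = 10 for Alpha, 7 for Epsilon — Alpha by 10–7.
Beta vs Tau: Tau, 10–7.
Beta–Zeta: Beta 10–7.
Beta–Epsilon: Epsilon 10–7.
Tau–Zeta: Tau 9–8.
Tau vs Epsilon: Epsilon wins 10–7.
Zeta–Epsilon: Epsilon 16–1.
Alpha defeats every rival head-to-head and is the Condorcet winner.

Alpha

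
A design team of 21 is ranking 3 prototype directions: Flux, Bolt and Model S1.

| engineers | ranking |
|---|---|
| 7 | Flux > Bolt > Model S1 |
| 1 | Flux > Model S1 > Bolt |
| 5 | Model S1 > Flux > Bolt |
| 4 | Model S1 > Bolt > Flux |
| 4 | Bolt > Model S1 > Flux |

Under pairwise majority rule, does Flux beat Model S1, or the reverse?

Ballots ranking Flux above Model S1: 7 + 1 = 8.
Ballots ranking Model S1 above Flux: 21 − 8 = 13.
Model S1 wins the head-to-head 13–8.

Model S1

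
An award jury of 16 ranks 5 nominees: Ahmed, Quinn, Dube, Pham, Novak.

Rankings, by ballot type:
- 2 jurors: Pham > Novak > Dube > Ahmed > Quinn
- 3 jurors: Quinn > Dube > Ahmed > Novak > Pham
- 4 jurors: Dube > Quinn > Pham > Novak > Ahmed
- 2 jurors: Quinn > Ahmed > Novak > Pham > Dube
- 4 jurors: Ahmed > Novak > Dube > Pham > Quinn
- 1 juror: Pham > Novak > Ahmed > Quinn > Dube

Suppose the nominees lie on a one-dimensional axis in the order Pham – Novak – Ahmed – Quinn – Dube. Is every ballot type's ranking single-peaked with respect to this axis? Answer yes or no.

Axis positions: Pham=1, Novak=2, Ahmed=3, Quinn=4, Dube=5.
Ballot type 1: ranking walks positions 1-2-5-3-4; Dube is ranked above Ahmed even though Ahmed lies between Dube and the peak Pham on the axis — preferences dip and rise again. Not single-peaked.
Ballot type 2 (peak Quinn at position 4): ranking walks positions 4-5-3-2-1, expanding outward from the peak — single-peaked.
Ballot type 3: ranking walks positions 5-4-1-2-3; Pham is ranked above Ahmed even though Ahmed lies between Pham and the peak Dube on the axis — preferences dip and rise again. Not single-peaked.
Ballot type 4 (peak Quinn at position 4): ranking walks positions 4-3-2-1-5, expanding outward from the peak — single-peaked.
Ballot type 5: ranking walks positions 3-2-5-1-4; Dube is ranked above Quinn even though Quinn lies between Dube and the peak Ahmed on the axis — preferences dip and rise again. Not single-peaked.
Ballot type 6 (peak Pham at position 1): ranking walks positions 1-2-3-4-5, expanding outward from the peak — single-peaked.
Ballot type 1 violates single-peakedness, so the profile is not single-peaked on this axis.

no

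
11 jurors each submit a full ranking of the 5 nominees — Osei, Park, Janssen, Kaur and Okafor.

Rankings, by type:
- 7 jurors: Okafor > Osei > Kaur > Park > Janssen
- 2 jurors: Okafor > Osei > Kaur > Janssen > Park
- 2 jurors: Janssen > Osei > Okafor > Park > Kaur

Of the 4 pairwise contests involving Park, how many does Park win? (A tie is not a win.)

Park against each rival (11 jurors):
Park vs Osei: Osei wins 11–0.
Park vs Janssen: Park wins 7–4.
Park vs Kaur: Kaur wins 9–2.
Park vs Okafor: Okafor, 11–0.
Park beats Janssen; loses to Osei, Kaur, Okafor — 1 pairwise win.

1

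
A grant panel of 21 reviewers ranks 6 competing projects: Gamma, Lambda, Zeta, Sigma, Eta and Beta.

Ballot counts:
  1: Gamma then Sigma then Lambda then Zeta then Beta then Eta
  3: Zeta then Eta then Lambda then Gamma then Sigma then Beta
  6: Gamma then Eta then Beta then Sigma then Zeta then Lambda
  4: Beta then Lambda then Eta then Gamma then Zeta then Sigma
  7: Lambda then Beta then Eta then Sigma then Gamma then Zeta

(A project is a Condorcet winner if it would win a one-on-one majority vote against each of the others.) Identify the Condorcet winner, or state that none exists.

Lambda

Check each pair by majority over 21 ballots:
Gamma vs Lambda: Gamma preferred on 1+6 = 7 ballots; Lambda wins 14–7.
Gamma vs Zeta: 18 to 3, Gamma.
Gamma vs Sigma: Gamma is ranked higher on 1+3+6+4 = 14 ballots, Sigma on 7. Gamma wins 14–7.
Gamma vs Eta: 7 to 14, Eta.
Gamma vs Beta: 1+3+6 = 10 for Gamma, 11 for Beta — Beta by 11–10.
Lambda vs Zeta: 12 to 9, Lambda.
Lambda vs Sigma: 14 to 7, Lambda.
Lambda vs Eta: 1+4+7 = 12 for Lambda, 9 for Eta — Lambda by 12–9.
Lambda vs Beta: 11 to 10, Lambda.
Zeta vs Sigma: Zeta is ranked higher on 3+4 = 7 ballots, Sigma on 14. Sigma wins 14–7.
Zeta vs Eta: Zeta preferred on 1+3 = 4 ballots; Eta wins 17–4.
Zeta vs Beta: Zeta is ranked higher on 1+3 = 4 ballots, Beta on 17. Beta wins 17–4.
Sigma vs Eta: Sigma is ranked higher on 1 ballot, Eta on 20. Eta wins 20–1.
Sigma vs Beta: Sigma preferred on 1+3 = 4 ballots; Beta wins 17–4.
Eta vs Beta: 9 to 12, Beta.
Lambda wins every pairwise contest, so Lambda is the Condorcet winner.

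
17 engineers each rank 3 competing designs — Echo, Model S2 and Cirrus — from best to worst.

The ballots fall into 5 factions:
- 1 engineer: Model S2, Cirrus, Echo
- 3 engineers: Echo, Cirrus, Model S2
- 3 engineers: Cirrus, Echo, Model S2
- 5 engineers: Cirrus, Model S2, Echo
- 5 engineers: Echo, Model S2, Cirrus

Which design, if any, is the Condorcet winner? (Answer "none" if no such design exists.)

Pairwise majorities:
Echo vs Model S2: Echo wins 11–6.
Echo vs Cirrus: Cirrus, 9–8.
Model S2 vs Cirrus: Cirrus, 11–6.
Cirrus defeats every rival head-to-head and is the Condorcet winner.

Cirrus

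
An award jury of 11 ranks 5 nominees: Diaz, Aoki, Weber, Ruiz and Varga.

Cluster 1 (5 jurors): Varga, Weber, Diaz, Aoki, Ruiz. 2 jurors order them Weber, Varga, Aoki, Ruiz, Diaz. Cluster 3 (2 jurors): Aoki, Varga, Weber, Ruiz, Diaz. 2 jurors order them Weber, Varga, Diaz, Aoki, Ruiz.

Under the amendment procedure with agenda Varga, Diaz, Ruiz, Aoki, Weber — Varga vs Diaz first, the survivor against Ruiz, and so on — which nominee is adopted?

Varga

Round 1: Varga vs Diaz — 11–0, Varga advances.
Round 2: Varga vs Ruiz — 11–0, Varga advances.
Round 3: Varga vs Aoki — 9–2, Varga advances.
Round 4: Varga vs Weber — 7–4, Varga advances.
Varga survives the agenda.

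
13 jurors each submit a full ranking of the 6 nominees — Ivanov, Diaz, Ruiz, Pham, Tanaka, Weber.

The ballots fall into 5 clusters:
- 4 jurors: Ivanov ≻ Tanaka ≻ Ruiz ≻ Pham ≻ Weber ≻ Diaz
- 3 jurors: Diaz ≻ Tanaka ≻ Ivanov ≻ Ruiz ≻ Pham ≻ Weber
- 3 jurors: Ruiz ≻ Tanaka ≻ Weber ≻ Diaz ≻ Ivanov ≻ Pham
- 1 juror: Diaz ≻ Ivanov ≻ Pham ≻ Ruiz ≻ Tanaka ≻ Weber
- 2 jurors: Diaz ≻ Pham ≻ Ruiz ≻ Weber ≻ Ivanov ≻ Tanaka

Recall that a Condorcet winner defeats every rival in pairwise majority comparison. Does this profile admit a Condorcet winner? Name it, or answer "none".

Check each pair by majority over 13 ballots:
Ivanov vs Diaz: Diaz wins 9–4.
Ivanov–Ruiz: Ivanov 8–5.
Ivanov–Pham: Ivanov 11–2.
Ivanov–Tanaka: Ivanov 7–6.
Ivanov–Weber: Ivanov 8–5.
Diaz vs Ruiz: Ruiz wins 7–6.
Diaz vs Pham: Diaz, 9–4.
Diaz vs Tanaka: Tanaka, 7–6.
Diaz vs Weber: Weber, 7–6.
Ruiz vs Pham: Ruiz wins 10–3.
Ruiz vs Tanaka: Tanaka wins 7–6.
Ruiz vs Weber: Ruiz wins 13–0.
Pham vs Tanaka: Tanaka wins 10–3.
Pham–Weber: Pham 10–3.
Tanaka–Weber: Tanaka 11–2.
Each nominee drops at least one matchup (Ivanov loses to Diaz; Diaz loses to Ruiz; Ruiz loses to Ivanov; Pham loses to Ivanov; Tanaka loses to Ivanov; Weber loses to Ivanov); the cycle Ivanov → Ruiz → Diaz → Ivanov rules out a Condorcet winner.

none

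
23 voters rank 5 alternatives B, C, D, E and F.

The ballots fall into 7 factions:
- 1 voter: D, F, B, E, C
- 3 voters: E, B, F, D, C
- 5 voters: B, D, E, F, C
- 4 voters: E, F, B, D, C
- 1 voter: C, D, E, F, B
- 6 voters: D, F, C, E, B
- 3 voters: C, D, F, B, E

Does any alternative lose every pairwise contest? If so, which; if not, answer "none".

C

Head-to-head results (23 voters):
B vs C: B preferred on 1+3+5+4 = 13 ballots; B wins 13–10.
B vs D: B preferred on 3+5+4 = 12 ballots; B wins 12–11.
B vs E: B is ranked higher on 1+5+3 = 9 ballots, E on 14. E wins 14–9.
B vs F: 8 to 15, F.
C vs D: C is ranked higher on 1+3 = 4 ballots, D on 19. D wins 19–4.
C vs E: C preferred on 1+6+3 = 10 ballots; E wins 13–10.
C vs F: F, 19–4.
D vs E: D preferred on 1+5+1+6+3 = 16 ballots; D wins 16–7.
D vs F: D, 16–7.
E vs F: E wins 13–10.
C loses to every other alternative — it is the Condorcet loser.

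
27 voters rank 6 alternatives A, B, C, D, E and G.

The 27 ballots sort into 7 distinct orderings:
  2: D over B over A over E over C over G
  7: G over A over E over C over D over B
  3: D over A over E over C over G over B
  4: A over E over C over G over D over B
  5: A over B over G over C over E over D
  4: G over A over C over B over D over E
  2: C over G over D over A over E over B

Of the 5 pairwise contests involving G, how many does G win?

G against each rival (27 voters):
G vs A: A wins 14–13.
G vs B: G preferred on 7+3+4+4+2 = 20 ballots; G wins 20–7.
G vs C: G, 16–11.
G vs D: 7+4+5+4+2 = 22 for G, 5 for D — G by 22–5.
G vs E: G, 18–9.
G beats B, C, D, E; loses to A — 4 pairwise wins.

4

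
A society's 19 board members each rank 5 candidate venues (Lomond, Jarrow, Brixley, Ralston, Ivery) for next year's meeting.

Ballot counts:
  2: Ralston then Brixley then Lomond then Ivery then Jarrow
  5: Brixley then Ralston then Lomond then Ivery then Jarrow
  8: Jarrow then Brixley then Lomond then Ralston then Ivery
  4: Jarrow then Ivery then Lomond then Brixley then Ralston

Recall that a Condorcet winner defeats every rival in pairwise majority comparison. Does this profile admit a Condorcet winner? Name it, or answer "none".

Check each pair by majority over 19 ballots:
Lomond vs Jarrow: 2+5 = 7 for Lomond, 12 for Jarrow — Jarrow by 12–7.
Lomond vs Brixley: 4 to 15, Brixley.
Lomond vs Ralston: 12 to 7, Lomond.
Lomond vs Ivery: 2+5+8 = 15 for Lomond, 4 for Ivery — Lomond by 15–4.
Jarrow vs Brixley: 12 to 7, Jarrow.
Jarrow vs Ralston: Jarrow is ranked higher on 8+4 = 12 ballots, Ralston on 7. Jarrow wins 12–7.
Jarrow vs Ivery: 12 to 7, Jarrow.
Brixley vs Ralston: 5+8+4 = 17 for Brixley, 2 for Ralston — Brixley by 17–2.
Brixley vs Ivery: Brixley is ranked higher on 2+5+8 = 15 ballots, Ivery on 4. Brixley wins 15–4.
Ralston vs Ivery: 2+5+8 = 15 for Ralston, 4 for Ivery — Ralston by 15–4.
Jarrow wins every pairwise contest, so Jarrow is the Condorcet winner.

Jarrow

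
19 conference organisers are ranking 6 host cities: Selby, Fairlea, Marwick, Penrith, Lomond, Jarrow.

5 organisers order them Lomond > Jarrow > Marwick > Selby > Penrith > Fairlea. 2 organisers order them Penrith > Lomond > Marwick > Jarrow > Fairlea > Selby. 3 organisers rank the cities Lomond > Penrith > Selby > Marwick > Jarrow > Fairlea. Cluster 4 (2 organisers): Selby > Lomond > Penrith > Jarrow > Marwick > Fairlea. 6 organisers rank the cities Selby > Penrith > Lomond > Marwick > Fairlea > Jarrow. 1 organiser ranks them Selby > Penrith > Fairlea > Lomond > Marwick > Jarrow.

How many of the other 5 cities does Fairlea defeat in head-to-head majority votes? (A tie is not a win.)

0

Fairlea against each rival (19 organisers):
Fairlea–Selby: Selby 17–2.
Fairlea vs Marwick: 1 for Fairlea, 18 for Marwick — Marwick by 18–1.
Fairlea vs Penrith: 0 to 19, Penrith.
Fairlea vs Lomond: Fairlea is ranked higher on 1 ballot, Lomond on 18. Lomond wins 18–1.
Fairlea vs Jarrow: Fairlea is ranked higher on 6+1 = 7 ballots, Jarrow on 12. Jarrow wins 12–7.
Fairlea beats no one; loses to Selby, Marwick, Penrith, Lomond, Jarrow — 0 pairwise wins.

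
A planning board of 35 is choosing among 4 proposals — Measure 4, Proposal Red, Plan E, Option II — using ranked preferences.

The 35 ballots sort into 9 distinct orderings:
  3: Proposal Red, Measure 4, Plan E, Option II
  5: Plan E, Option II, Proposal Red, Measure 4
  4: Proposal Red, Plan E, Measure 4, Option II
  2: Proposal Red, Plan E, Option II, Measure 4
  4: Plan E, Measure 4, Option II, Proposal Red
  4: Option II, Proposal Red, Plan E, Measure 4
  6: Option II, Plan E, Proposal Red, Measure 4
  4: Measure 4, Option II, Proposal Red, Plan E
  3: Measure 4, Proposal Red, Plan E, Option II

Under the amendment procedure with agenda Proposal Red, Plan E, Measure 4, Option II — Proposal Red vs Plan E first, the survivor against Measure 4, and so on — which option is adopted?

Option II

Round 1: Proposal Red vs Plan E — 20–15, Proposal Red advances.
Round 2: Proposal Red vs Measure 4 — 24–11, Proposal Red advances.
Round 3: Proposal Red vs Option II — 12–23, Option II advances.
The agenda winner is Option II.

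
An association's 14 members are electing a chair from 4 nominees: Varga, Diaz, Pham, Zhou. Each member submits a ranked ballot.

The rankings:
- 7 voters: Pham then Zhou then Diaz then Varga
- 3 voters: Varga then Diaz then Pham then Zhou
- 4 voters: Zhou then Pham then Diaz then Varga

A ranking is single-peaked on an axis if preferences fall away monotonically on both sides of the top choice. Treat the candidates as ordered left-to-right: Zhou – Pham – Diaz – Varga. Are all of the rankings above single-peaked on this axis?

yes

Axis positions: Zhou=1, Pham=2, Diaz=3, Varga=4.
Ballot type 1 (peak Pham at position 2): ranking walks positions 2-1-3-4, expanding outward from the peak — single-peaked.
Ballot type 2 (peak Varga at position 4): ranking walks positions 4-3-2-1, expanding outward from the peak — single-peaked.
Ballot type 3 (peak Zhou at position 1): ranking walks positions 1-2-3-4, expanding outward from the peak — single-peaked.
Every ranking is single-peaked on this axis.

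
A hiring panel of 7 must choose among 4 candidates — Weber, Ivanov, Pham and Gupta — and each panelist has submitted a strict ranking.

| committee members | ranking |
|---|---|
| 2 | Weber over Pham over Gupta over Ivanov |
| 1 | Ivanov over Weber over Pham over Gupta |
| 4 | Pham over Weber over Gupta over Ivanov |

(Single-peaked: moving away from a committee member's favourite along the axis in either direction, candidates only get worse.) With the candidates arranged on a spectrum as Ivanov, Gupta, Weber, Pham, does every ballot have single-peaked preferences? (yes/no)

Axis positions: Ivanov=1, Gupta=2, Weber=3, Pham=4.
Cluster 1 (peak Weber at position 3): ranking walks positions 3-4-2-1, expanding outward from the peak — single-peaked.
Cluster 2: ranking walks positions 1-3-4-2; Weber is ranked above Gupta even though Gupta lies between Weber and the peak Ivanov on the axis — preferences dip and rise again. Not single-peaked.
Cluster 3 (peak Pham at position 4): ranking walks positions 4-3-2-1, expanding outward from the peak — single-peaked.
Cluster 2 violates single-peakedness, so the profile is not single-peaked on this axis.

no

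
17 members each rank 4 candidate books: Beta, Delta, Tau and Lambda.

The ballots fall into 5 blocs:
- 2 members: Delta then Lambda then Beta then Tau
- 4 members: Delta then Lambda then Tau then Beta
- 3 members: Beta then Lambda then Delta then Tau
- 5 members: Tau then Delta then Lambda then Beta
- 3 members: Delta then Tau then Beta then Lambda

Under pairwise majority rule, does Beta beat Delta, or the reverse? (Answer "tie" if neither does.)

Ballots ranking Beta above Delta: 3.
Ballots ranking Delta above Beta: 17 − 3 = 14.
Delta wins the head-to-head 14–3.

Delta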